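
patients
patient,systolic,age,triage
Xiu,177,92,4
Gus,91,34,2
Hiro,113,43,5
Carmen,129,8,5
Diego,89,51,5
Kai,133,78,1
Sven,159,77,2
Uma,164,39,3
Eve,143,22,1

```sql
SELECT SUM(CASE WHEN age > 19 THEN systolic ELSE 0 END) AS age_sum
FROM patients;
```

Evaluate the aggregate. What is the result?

1069

patient=Xiu: ✓ → 177
patient=Gus: ✓ → 91
patient=Hiro: ✓ → 113
patient=Carmen: ✗
patient=Diego: ✓ → 89
patient=Kai: ✓ → 133
patient=Sven: ✓ → 159
patient=Uma: ✓ → 164
patient=Eve: ✓ → 143
age_sum = 177 + 91 + 113 + 89 + 133 + 159 + 164 + 143 = 1069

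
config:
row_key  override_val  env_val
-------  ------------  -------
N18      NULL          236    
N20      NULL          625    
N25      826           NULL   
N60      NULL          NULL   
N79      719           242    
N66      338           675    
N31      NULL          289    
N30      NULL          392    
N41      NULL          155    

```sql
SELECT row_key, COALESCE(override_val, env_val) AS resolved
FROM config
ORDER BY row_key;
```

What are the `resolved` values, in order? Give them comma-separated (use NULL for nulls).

236, 625, 826, 392, 289, 155, NULL, 338, 719

row_key=N18: override_val=NULL, env_val=236 → 236
row_key=N20: override_val=NULL, env_val=625 → 625
row_key=N25: override_val=826 → 826
row_key=N30: override_val=NULL, env_val=392 → 392
row_key=N31: override_val=NULL, env_val=289 → 289
row_key=N41: override_val=NULL, env_val=155 → 155
row_key=N60: override_val=NULL, env_val=NULL (all NULL) → NULL
row_key=N66: override_val=338 → 338
row_key=N79: override_val=719 → 719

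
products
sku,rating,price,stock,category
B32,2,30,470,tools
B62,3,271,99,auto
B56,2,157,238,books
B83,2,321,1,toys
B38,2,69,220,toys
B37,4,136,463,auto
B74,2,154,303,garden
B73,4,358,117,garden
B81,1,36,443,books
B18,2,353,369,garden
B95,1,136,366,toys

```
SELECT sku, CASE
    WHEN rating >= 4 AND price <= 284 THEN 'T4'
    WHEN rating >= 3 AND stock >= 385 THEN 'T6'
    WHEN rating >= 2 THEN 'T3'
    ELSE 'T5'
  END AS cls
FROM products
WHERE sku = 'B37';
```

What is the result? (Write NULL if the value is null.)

sku = B37: rating=4, price=136, stock=463, category=auto.
rating >= 4 AND price <= 284 → true → T4

T4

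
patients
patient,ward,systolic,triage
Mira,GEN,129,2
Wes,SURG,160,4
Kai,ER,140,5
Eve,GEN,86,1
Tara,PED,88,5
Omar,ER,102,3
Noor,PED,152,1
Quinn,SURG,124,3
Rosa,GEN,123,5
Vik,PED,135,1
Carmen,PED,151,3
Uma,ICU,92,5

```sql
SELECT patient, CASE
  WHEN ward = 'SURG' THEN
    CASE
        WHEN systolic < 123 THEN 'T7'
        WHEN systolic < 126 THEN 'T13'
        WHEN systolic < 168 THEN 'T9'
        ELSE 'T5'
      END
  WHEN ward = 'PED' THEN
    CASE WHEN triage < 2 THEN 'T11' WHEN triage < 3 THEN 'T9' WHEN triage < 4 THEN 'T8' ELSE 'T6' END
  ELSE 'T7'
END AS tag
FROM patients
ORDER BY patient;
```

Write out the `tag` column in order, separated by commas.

T8, T7, T7, T7, T11, T7, T13, T7, T6, T7, T11, T9

patient=Carmen: ward='PED' → inner[triage < 4] → T8
patient=Eve: ward='GEN' → outer ELSE → T7
patient=Kai: ward='ER' → outer ELSE → T7
patient=Mira: ward='GEN' → outer ELSE → T7
patient=Noor: ward='PED' → inner[triage < 2] → T11
patient=Omar: ward='ER' → outer ELSE → T7
patient=Quinn: ward='SURG' → inner[systolic < 126] → T13
patient=Rosa: ward='GEN' → outer ELSE → T7
patient=Tara: ward='PED' → inner[ELSE] → T6
patient=Uma: ward='ICU' → outer ELSE → T7
patient=Vik: ward='PED' → inner[triage < 2] → T11
patient=Wes: ward='SURG' → inner[systolic < 168] → T9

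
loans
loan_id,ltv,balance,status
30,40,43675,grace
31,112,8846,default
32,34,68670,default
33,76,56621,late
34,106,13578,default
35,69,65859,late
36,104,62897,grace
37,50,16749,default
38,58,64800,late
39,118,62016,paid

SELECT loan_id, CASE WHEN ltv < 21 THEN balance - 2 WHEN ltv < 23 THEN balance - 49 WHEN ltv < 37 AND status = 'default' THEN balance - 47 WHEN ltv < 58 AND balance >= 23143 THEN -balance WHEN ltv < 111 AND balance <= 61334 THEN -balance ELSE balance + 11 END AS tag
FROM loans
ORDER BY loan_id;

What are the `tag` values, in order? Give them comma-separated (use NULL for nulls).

-43675, 8857, 68623, -56621, -13578, 65870, 62908, -16749, 64811, 62027

loan_id=30: ltv < 58 AND balance >= 23143 → -43675
loan_id=31: ELSE → 8857
loan_id=32: ltv < 37 AND status = 'default' → 68623
loan_id=33: ltv < 111 AND balance <= 61334 → -56621
loan_id=34: ltv < 111 AND balance <= 61334 → -13578
loan_id=35: ELSE → 65870
loan_id=36: ELSE → 62908
loan_id=37: ltv < 111 AND balance <= 61334 → -16749
loan_id=38: ELSE → 64811
loan_id=39: ELSE → 62027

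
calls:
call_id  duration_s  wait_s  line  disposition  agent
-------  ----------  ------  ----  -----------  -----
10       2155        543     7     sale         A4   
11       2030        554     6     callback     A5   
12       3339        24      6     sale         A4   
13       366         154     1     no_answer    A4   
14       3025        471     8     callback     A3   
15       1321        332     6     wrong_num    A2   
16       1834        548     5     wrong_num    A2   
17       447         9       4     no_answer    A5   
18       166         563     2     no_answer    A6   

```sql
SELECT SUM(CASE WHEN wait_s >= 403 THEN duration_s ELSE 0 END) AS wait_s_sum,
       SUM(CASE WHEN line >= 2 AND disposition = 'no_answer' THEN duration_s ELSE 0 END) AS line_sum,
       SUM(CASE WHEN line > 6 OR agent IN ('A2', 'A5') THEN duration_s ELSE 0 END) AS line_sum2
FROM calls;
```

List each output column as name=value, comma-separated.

[wait_s_sum: wait_s >= 403]
call_id=10: ✓ → 2155
call_id=11: ✓ → 2030
call_id=12: ✗
call_id=13: ✗
call_id=14: ✓ → 3025
call_id=15: ✗
call_id=16: ✓ → 1834
call_id=17: ✗
call_id=18: ✓ → 166
wait_s_sum = 2155 + 2030 + 3025 + 1834 + 166 = 9210
—
[line_sum: line >= 2 AND disposition = 'no_answer']
call_id=10: ✗
call_id=11: ✗
call_id=12: ✗
call_id=13: ✗
call_id=14: ✗
call_id=15: ✗
call_id=16: ✗
call_id=17: ✓ → 447
call_id=18: ✓ → 166
line_sum = 447 + 166 = 613
—
[line_sum2: line > 6 OR agent IN ('A2', 'A5')]
call_id=10: ✓ → 2155
call_id=11: ✓ → 2030
call_id=12: ✗
call_id=13: ✗
call_id=14: ✓ → 3025
call_id=15: ✓ → 1321
call_id=16: ✓ → 1834
call_id=17: ✓ → 447
call_id=18: ✗
line_sum2 = 2155 + 2030 + 3025 + 1321 + 1834 + 447 = 10812

wait_s_sum=9210, line_sum=613, line_sum2=10812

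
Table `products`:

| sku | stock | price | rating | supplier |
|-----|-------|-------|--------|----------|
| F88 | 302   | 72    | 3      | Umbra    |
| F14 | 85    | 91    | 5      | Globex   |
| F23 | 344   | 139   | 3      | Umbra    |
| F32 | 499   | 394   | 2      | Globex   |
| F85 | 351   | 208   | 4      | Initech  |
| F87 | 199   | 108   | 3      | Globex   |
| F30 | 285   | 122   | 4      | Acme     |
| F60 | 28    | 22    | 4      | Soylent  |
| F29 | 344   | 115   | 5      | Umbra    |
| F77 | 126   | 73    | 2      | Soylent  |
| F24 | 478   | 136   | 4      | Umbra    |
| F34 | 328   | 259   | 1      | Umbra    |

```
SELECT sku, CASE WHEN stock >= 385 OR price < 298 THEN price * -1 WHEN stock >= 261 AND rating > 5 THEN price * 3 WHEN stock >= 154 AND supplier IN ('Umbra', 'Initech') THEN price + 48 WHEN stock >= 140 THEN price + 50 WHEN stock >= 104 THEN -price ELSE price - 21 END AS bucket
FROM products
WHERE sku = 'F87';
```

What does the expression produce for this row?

sku = F87: stock=199, price=108, rating=3, supplier=Globex.
stock >= 385 OR price < 298 → true → -108

-108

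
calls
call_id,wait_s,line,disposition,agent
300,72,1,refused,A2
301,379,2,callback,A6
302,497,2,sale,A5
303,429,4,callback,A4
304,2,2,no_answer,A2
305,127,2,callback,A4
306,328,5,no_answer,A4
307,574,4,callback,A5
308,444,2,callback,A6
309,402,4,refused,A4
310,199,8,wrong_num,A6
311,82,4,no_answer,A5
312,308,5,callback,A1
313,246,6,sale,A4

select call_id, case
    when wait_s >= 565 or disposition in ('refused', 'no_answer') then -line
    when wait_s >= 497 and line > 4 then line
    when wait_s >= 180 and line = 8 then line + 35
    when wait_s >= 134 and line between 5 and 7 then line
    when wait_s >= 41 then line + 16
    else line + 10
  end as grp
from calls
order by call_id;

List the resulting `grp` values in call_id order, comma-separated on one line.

call_id=300: wait_s >= 565 or disposition in ('refused', 'no_answer') → -1
call_id=301: wait_s >= 41 → 18
call_id=302: wait_s >= 41 → 18
call_id=303: wait_s >= 41 → 20
call_id=304: wait_s >= 565 or disposition in ('refused', 'no_answer') → -2
call_id=305: wait_s >= 41 → 18
call_id=306: wait_s >= 565 or disposition in ('refused', 'no_answer') → -5
call_id=307: wait_s >= 565 or disposition in ('refused', 'no_answer') → -4
call_id=308: wait_s >= 41 → 18
call_id=309: wait_s >= 565 or disposition in ('refused', 'no_answer') → -4
call_id=310: wait_s >= 180 and line = 8 → 43
call_id=311: wait_s >= 565 or disposition in ('refused', 'no_answer') → -4
call_id=312: wait_s >= 134 and line between 5 and 7 → 5
call_id=313: wait_s >= 134 and line between 5 and 7 → 6

-1, 18, 18, 20, -2, 18, -5, -4, 18, -4, 43, -4, 5, 6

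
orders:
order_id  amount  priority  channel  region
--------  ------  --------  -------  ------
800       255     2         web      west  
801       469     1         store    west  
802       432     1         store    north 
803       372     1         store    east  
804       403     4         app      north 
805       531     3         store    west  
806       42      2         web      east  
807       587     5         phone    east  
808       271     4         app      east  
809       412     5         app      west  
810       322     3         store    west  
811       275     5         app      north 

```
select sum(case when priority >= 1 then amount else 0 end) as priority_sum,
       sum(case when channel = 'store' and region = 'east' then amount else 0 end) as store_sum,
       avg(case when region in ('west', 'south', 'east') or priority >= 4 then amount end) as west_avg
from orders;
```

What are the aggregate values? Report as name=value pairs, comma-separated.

priority_sum=4371, store_sum=372, west_avg=358.0909090909

[priority_sum: priority >= 1]
order_id=800: ✓ → 255
order_id=801: ✓ → 469
order_id=802: ✓ → 432
order_id=803: ✓ → 372
order_id=804: ✓ → 403
order_id=805: ✓ → 531
order_id=806: ✓ → 42
order_id=807: ✓ → 587
order_id=808: ✓ → 271
order_id=809: ✓ → 412
order_id=810: ✓ → 322
order_id=811: ✓ → 275
priority_sum = 255 + 469 + 432 + 372 + 403 + 531 + 42 + 587 + 271 + 412 + 322 + 275 = 4371
—
[store_sum: channel = 'store' and region = 'east']
order_id=800: ✗
order_id=801: ✗
order_id=802: ✗
order_id=803: ✓ → 372
order_id=804: ✗
order_id=805: ✗
order_id=806: ✗
order_id=807: ✗
order_id=808: ✗
order_id=809: ✗
order_id=810: ✗
order_id=811: ✗
store_sum = 372
—
[west_avg: region in ('west', 'south', 'east') or priority >= 4]
order_id=800: ✓ → 255
order_id=801: ✓ → 469
order_id=802: ✗
order_id=803: ✓ → 372
order_id=804: ✓ → 403
order_id=805: ✓ → 531
order_id=806: ✓ → 42
order_id=807: ✓ → 587
order_id=808: ✓ → 271
order_id=809: ✓ → 412
order_id=810: ✓ → 322
order_id=811: ✓ → 275
west_avg = (255 + 469 + 372 + 403 + 531 + 42 + 587 + 271 + 412 + 322 + 275) / 11 = 358.0909090909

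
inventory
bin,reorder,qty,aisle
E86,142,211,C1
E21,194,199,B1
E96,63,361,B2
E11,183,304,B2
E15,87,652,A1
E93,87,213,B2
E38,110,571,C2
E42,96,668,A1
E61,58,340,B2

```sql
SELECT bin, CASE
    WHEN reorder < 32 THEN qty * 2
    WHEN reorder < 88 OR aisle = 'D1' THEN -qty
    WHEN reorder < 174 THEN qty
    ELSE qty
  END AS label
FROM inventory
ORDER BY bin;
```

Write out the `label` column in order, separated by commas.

304, -652, 199, 571, 668, -340, 211, -213, -361

bin=E11: ELSE → 304
bin=E15: reorder < 88 OR aisle = 'D1' → -652
bin=E21: ELSE → 199
bin=E38: reorder < 174 → 571
bin=E42: reorder < 174 → 668
bin=E61: reorder < 88 OR aisle = 'D1' → -340
bin=E86: reorder < 174 → 211
bin=E93: reorder < 88 OR aisle = 'D1' → -213
bin=E96: reorder < 88 OR aisle = 'D1' → -361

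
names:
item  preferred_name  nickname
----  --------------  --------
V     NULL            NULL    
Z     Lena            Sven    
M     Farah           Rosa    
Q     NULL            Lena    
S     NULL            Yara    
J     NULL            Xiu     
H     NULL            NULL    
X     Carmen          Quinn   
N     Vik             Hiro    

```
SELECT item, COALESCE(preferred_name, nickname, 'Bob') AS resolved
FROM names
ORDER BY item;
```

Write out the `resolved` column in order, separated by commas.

item=H: preferred_name=NULL, nickname=NULL, → literal Bob → Bob
item=J: preferred_name=NULL, nickname=Xiu → Xiu
item=M: preferred_name=Farah → Farah
item=N: preferred_name=Vik → Vik
item=Q: preferred_name=NULL, nickname=Lena → Lena
item=S: preferred_name=NULL, nickname=Yara → Yara
item=V: preferred_name=NULL, nickname=NULL, → literal Bob → Bob
item=X: preferred_name=Carmen → Carmen
item=Z: preferred_name=Lena → Lena

Bob, Xiu, Farah, Vik, Lena, Yara, Bob, Carmen, Lena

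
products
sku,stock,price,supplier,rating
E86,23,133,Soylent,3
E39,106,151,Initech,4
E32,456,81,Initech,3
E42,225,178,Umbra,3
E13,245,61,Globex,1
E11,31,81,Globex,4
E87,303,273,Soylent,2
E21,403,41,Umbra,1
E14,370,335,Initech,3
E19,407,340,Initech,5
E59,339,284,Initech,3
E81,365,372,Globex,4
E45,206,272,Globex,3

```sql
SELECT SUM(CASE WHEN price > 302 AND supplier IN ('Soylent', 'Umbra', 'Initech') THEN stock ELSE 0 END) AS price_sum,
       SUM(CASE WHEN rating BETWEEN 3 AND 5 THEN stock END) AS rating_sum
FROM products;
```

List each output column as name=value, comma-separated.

price_sum=777, rating_sum=2528

[price_sum: price > 302 AND supplier IN ('Soylent', 'Umbra', 'Initech')]
sku=E86: ✗
sku=E39: ✗
sku=E32: ✗
sku=E42: ✗
sku=E13: ✗
sku=E11: ✗
sku=E87: ✗
sku=E21: ✗
sku=E14: ✓ → 370
sku=E19: ✓ → 407
sku=E59: ✗
sku=E81: ✗
sku=E45: ✗
price_sum = 370 + 407 = 777
—
[rating_sum: rating BETWEEN 3 AND 5]
sku=E86: ✓ → 23
sku=E39: ✓ → 106
sku=E32: ✓ → 456
sku=E42: ✓ → 225
sku=E13: ✗
sku=E11: ✓ → 31
sku=E87: ✗
sku=E21: ✗
sku=E14: ✓ → 370
sku=E19: ✓ → 407
sku=E59: ✓ → 339
sku=E81: ✓ → 365
sku=E45: ✓ → 206
rating_sum = 23 + 106 + 456 + 225 + 31 + 370 + 407 + 339 + 365 + 206 = 2528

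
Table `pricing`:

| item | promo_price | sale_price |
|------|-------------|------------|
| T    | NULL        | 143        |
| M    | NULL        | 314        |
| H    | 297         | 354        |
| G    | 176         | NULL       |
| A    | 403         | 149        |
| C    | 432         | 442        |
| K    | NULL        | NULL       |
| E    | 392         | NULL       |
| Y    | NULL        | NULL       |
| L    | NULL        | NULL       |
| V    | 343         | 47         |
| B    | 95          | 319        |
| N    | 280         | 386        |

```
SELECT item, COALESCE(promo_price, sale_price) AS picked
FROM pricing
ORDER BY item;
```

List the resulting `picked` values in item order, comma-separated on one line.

403, 95, 432, 392, 176, 297, NULL, NULL, 314, 280, 143, 343, NULL

item=A: promo_price=403 → 403
item=B: promo_price=95 → 95
item=C: promo_price=432 → 432
item=E: promo_price=392 → 392
item=G: promo_price=176 → 176
item=H: promo_price=297 → 297
item=K: promo_price=NULL, sale_price=NULL (all NULL) → NULL
item=L: promo_price=NULL, sale_price=NULL (all NULL) → NULL
item=M: promo_price=NULL, sale_price=314 → 314
item=N: promo_price=280 → 280
item=T: promo_price=NULL, sale_price=143 → 143
item=V: promo_price=343 → 343
item=Y: promo_price=NULL, sale_price=NULL (all NULL) → NULL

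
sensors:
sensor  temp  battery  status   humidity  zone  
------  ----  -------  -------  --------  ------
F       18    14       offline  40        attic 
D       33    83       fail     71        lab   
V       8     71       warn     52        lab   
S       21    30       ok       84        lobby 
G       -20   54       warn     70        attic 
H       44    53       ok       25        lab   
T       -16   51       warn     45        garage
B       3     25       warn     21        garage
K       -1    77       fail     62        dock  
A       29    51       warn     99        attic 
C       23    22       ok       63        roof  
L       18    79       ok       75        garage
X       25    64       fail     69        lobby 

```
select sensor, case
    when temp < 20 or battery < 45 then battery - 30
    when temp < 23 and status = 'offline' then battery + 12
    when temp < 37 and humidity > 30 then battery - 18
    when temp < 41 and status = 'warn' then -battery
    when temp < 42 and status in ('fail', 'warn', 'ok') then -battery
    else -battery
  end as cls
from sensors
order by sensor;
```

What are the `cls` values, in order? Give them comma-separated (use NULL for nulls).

sensor=A: temp < 37 and humidity > 30 → 33
sensor=B: temp < 20 or battery < 45 → -5
sensor=C: temp < 20 or battery < 45 → -8
sensor=D: temp < 37 and humidity > 30 → 65
sensor=F: temp < 20 or battery < 45 → -16
sensor=G: temp < 20 or battery < 45 → 24
sensor=H: ELSE → -53
sensor=K: temp < 20 or battery < 45 → 47
sensor=L: temp < 20 or battery < 45 → 49
sensor=S: temp < 20 or battery < 45 → 0
sensor=T: temp < 20 or battery < 45 → 21
sensor=V: temp < 20 or battery < 45 → 41
sensor=X: temp < 37 and humidity > 30 → 46

33, -5, -8, 65, -16, 24, -53, 47, 49, 0, 21, 41, 46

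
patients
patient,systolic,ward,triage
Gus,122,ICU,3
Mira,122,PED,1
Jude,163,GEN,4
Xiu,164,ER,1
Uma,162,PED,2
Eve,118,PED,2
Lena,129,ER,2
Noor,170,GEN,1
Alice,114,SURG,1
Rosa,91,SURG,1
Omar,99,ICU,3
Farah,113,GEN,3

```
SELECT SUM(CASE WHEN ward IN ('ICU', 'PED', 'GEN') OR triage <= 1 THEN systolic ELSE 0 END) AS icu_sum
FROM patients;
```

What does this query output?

patient=Gus: ✓ → 122
patient=Mira: ✓ → 122
patient=Jude: ✓ → 163
patient=Xiu: ✓ → 164
patient=Uma: ✓ → 162
patient=Eve: ✓ → 118
patient=Lena: ✗
patient=Noor: ✓ → 170
patient=Alice: ✓ → 114
patient=Rosa: ✓ → 91
patient=Omar: ✓ → 99
patient=Farah: ✓ → 113
icu_sum = 122 + 122 + 163 + 164 + 162 + 118 + 170 + 114 + 91 + 99 + 113 = 1438

1438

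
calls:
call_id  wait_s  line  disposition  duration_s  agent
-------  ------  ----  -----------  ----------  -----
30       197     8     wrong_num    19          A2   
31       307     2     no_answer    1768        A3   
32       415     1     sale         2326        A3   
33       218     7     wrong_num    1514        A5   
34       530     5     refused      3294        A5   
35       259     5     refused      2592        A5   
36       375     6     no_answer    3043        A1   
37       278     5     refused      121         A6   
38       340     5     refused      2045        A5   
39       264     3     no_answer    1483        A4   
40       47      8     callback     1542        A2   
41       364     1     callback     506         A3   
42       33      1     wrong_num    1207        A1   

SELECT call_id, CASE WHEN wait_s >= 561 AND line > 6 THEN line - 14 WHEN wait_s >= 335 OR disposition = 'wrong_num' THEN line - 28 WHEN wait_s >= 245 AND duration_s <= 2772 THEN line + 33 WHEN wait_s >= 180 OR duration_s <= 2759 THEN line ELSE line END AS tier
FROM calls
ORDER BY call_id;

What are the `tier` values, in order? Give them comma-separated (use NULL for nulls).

call_id=30: wait_s >= 335 OR disposition = 'wrong_num' → -20
call_id=31: wait_s >= 245 AND duration_s <= 2772 → 35
call_id=32: wait_s >= 335 OR disposition = 'wrong_num' → -27
call_id=33: wait_s >= 335 OR disposition = 'wrong_num' → -21
call_id=34: wait_s >= 335 OR disposition = 'wrong_num' → -23
call_id=35: wait_s >= 245 AND duration_s <= 2772 → 38
call_id=36: wait_s >= 335 OR disposition = 'wrong_num' → -22
call_id=37: wait_s >= 245 AND duration_s <= 2772 → 38
call_id=38: wait_s >= 335 OR disposition = 'wrong_num' → -23
call_id=39: wait_s >= 245 AND duration_s <= 2772 → 36
call_id=40: wait_s >= 180 OR duration_s <= 2759 → 8
call_id=41: wait_s >= 335 OR disposition = 'wrong_num' → -27
call_id=42: wait_s >= 335 OR disposition = 'wrong_num' → -27

-20, 35, -27, -21, -23, 38, -22, 38, -23, 36, 8, -27, -27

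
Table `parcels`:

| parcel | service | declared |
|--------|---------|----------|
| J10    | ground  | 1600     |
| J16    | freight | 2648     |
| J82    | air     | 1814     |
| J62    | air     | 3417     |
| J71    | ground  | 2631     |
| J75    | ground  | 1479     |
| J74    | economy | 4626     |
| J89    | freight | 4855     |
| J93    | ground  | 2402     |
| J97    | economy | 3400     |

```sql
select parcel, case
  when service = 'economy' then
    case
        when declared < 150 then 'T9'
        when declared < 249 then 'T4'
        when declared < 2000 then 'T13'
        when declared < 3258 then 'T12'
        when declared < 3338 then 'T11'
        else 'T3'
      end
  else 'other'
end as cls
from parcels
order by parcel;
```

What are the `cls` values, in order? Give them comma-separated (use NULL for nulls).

parcel=J10: service='ground' → outer ELSE → other
parcel=J16: service='freight' → outer ELSE → other
parcel=J62: service='air' → outer ELSE → other
parcel=J71: service='ground' → outer ELSE → other
parcel=J74: service='economy' → inner[ELSE] → T3
parcel=J75: service='ground' → outer ELSE → other
parcel=J82: service='air' → outer ELSE → other
parcel=J89: service='freight' → outer ELSE → other
parcel=J93: service='ground' → outer ELSE → other
parcel=J97: service='economy' → inner[ELSE] → T3

other, other, other, other, T3, other, other, other, other, T3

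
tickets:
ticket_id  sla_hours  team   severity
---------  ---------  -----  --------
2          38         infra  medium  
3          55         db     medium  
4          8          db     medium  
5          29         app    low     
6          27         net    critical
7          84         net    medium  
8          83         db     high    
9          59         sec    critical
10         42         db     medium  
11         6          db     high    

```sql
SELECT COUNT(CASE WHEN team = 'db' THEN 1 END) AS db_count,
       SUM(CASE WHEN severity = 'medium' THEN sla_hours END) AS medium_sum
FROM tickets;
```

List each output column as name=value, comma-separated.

[db_count: team = 'db']
ticket_id=2: ✗
ticket_id=3: ✓ → 1
ticket_id=4: ✓ → 1
ticket_id=5: ✗
ticket_id=6: ✗
ticket_id=7: ✗
ticket_id=8: ✓ → 1
ticket_id=9: ✗
ticket_id=10: ✓ → 1
ticket_id=11: ✓ → 1
db_count = COUNT(1, 1, 1, 1, 1) = 5
—
[medium_sum: severity = 'medium']
ticket_id=2: ✓ → 38
ticket_id=3: ✓ → 55
ticket_id=4: ✓ → 8
ticket_id=5: ✗
ticket_id=6: ✗
ticket_id=7: ✓ → 84
ticket_id=8: ✗
ticket_id=9: ✗
ticket_id=10: ✓ → 42
ticket_id=11: ✗
medium_sum = 38 + 55 + 8 + 84 + 42 = 227

db_count=5, medium_sum=227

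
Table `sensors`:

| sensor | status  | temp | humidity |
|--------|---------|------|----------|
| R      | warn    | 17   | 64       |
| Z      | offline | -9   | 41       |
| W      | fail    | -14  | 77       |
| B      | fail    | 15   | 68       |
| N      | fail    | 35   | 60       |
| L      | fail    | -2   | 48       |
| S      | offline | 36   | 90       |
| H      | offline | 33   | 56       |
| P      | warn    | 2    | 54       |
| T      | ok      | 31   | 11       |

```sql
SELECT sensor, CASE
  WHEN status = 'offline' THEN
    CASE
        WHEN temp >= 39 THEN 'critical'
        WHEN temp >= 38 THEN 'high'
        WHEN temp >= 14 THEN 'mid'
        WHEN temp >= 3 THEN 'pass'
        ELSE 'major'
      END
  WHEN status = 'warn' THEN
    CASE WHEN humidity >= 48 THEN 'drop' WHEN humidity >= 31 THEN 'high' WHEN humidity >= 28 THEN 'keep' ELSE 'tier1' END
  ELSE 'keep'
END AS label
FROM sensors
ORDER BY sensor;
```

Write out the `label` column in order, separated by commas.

sensor=B: status='fail' → outer ELSE → keep
sensor=H: status='offline' → inner[temp >= 14] → mid
sensor=L: status='fail' → outer ELSE → keep
sensor=N: status='fail' → outer ELSE → keep
sensor=P: status='warn' → inner[humidity >= 48] → drop
sensor=R: status='warn' → inner[humidity >= 48] → drop
sensor=S: status='offline' → inner[temp >= 14] → mid
sensor=T: status='ok' → outer ELSE → keep
sensor=W: status='fail' → outer ELSE → keep
sensor=Z: status='offline' → inner[ELSE] → major

keep, mid, keep, keep, drop, drop, mid, keep, keep, major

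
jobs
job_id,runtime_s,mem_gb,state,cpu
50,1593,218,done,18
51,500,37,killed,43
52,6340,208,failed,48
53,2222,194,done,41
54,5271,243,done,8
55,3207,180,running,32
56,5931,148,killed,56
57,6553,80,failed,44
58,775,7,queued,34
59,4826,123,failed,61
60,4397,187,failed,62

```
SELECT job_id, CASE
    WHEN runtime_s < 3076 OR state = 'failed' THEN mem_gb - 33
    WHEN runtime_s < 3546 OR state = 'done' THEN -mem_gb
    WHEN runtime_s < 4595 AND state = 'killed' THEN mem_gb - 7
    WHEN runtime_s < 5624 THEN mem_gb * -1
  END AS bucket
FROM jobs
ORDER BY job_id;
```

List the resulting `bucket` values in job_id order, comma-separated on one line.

185, 4, 175, 161, -243, -180, NULL, 47, -26, 90, 154

job_id=50: runtime_s < 3076 OR state = 'failed' → 185
job_id=51: runtime_s < 3076 OR state = 'failed' → 4
job_id=52: runtime_s < 3076 OR state = 'failed' → 175
job_id=53: runtime_s < 3076 OR state = 'failed' → 161
job_id=54: runtime_s < 3546 OR state = 'done' → -243
job_id=55: runtime_s < 3546 OR state = 'done' → -180
job_id=56: (no match → NULL) → NULL
job_id=57: runtime_s < 3076 OR state = 'failed' → 47
job_id=58: runtime_s < 3076 OR state = 'failed' → -26
job_id=59: runtime_s < 3076 OR state = 'failed' → 90
job_id=60: runtime_s < 3076 OR state = 'failed' → 154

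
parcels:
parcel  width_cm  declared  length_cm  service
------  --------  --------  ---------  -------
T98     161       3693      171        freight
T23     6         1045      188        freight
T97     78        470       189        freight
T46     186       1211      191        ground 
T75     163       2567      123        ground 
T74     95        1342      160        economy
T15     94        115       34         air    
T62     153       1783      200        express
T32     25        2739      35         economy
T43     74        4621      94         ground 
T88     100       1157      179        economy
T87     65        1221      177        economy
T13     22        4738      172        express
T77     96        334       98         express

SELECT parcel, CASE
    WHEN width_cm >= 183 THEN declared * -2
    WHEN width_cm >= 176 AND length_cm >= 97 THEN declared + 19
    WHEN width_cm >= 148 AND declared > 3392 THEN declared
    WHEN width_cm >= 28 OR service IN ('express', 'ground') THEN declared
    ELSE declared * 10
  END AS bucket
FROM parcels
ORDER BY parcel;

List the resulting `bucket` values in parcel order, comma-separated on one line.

parcel=T13: width_cm >= 28 OR service IN ('express', 'ground') → 4738
parcel=T15: width_cm >= 28 OR service IN ('express', 'ground') → 115
parcel=T23: ELSE → 10450
parcel=T32: ELSE → 27390
parcel=T43: width_cm >= 28 OR service IN ('express', 'ground') → 4621
parcel=T46: width_cm >= 183 → -2422
parcel=T62: width_cm >= 28 OR service IN ('express', 'ground') → 1783
parcel=T74: width_cm >= 28 OR service IN ('express', 'ground') → 1342
parcel=T75: width_cm >= 28 OR service IN ('express', 'ground') → 2567
parcel=T77: width_cm >= 28 OR service IN ('express', 'ground') → 334
parcel=T87: width_cm >= 28 OR service IN ('express', 'ground') → 1221
parcel=T88: width_cm >= 28 OR service IN ('express', 'ground') → 1157
parcel=T97: width_cm >= 28 OR service IN ('express', 'ground') → 470
parcel=T98: width_cm >= 148 AND declared > 3392 → 3693

4738, 115, 10450, 27390, 4621, -2422, 1783, 1342, 2567, 334, 1221, 1157, 470, 3693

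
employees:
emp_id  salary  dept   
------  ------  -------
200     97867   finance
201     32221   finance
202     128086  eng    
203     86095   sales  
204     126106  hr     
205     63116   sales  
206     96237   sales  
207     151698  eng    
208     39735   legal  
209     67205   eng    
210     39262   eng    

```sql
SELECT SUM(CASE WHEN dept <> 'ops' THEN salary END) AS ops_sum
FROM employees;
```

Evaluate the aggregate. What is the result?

927628

emp_id=200: ✓ → 97867
emp_id=201: ✓ → 32221
emp_id=202: ✓ → 128086
emp_id=203: ✓ → 86095
emp_id=204: ✓ → 126106
emp_id=205: ✓ → 63116
emp_id=206: ✓ → 96237
emp_id=207: ✓ → 151698
emp_id=208: ✓ → 39735
emp_id=209: ✓ → 67205
emp_id=210: ✓ → 39262
ops_sum = 97867 + 32221 + 128086 + 86095 + 126106 + 63116 + 96237 + 151698 + 39735 + 67205 + 39262 = 927628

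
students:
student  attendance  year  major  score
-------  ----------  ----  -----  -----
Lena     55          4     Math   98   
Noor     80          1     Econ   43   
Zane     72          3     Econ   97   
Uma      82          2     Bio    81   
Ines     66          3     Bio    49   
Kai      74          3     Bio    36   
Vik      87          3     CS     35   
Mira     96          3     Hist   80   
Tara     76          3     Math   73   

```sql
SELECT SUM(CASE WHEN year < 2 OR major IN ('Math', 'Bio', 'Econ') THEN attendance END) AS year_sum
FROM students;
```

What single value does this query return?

505

student=Lena: ✓ → 55
student=Noor: ✓ → 80
student=Zane: ✓ → 72
student=Uma: ✓ → 82
student=Ines: ✓ → 66
student=Kai: ✓ → 74
student=Vik: ✗
student=Mira: ✗
student=Tara: ✓ → 76
year_sum = 55 + 80 + 72 + 82 + 66 + 74 + 76 = 505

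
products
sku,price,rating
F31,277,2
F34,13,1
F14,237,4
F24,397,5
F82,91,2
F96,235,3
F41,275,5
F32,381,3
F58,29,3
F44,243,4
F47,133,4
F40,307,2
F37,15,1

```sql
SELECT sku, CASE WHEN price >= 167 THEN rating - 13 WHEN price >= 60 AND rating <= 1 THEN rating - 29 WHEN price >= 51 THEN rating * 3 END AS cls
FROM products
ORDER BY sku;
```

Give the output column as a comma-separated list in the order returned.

-9, -8, -11, -10, NULL, NULL, -11, -8, -9, 12, NULL, 6, -10

sku=F14: price >= 167 → -9
sku=F24: price >= 167 → -8
sku=F31: price >= 167 → -11
sku=F32: price >= 167 → -10
sku=F34: (no match → NULL) → NULL
sku=F37: (no match → NULL) → NULL
sku=F40: price >= 167 → -11
sku=F41: price >= 167 → -8
sku=F44: price >= 167 → -9
sku=F47: price >= 51 → 12
sku=F58: (no match → NULL) → NULL
sku=F82: price >= 51 → 6
sku=F96: price >= 167 → -10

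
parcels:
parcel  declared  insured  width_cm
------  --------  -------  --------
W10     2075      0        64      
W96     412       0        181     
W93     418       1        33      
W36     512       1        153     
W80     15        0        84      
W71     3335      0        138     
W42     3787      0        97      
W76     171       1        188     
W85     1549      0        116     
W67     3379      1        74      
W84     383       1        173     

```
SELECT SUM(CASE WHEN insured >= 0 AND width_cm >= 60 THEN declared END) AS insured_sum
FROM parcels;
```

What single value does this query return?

parcel=W10: ✓ → 2075
parcel=W96: ✓ → 412
parcel=W93: ✗
parcel=W36: ✓ → 512
parcel=W80: ✓ → 15
parcel=W71: ✓ → 3335
parcel=W42: ✓ → 3787
parcel=W76: ✓ → 171
parcel=W85: ✓ → 1549
parcel=W67: ✓ → 3379
parcel=W84: ✓ → 383
insured_sum = 2075 + 412 + 512 + 15 + 3335 + 3787 + 171 + 1549 + 3379 + 383 = 15618

15618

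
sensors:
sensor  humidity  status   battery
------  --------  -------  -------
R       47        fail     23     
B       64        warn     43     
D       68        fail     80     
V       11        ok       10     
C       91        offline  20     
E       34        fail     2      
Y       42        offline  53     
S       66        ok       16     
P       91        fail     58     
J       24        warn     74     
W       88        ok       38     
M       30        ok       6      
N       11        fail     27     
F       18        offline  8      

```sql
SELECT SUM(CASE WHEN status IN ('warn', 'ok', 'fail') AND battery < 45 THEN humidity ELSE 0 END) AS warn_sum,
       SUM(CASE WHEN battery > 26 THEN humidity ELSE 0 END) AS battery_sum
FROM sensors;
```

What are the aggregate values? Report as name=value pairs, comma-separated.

[warn_sum: status IN ('warn', 'ok', 'fail') AND battery < 45]
sensor=R: ✓ → 47
sensor=B: ✓ → 64
sensor=D: ✗
sensor=V: ✓ → 11
sensor=C: ✗
sensor=E: ✓ → 34
sensor=Y: ✗
sensor=S: ✓ → 66
sensor=P: ✗
sensor=J: ✗
sensor=W: ✓ → 88
sensor=M: ✓ → 30
sensor=N: ✓ → 11
sensor=F: ✗
warn_sum = 47 + 64 + 11 + 34 + 66 + 88 + 30 + 11 = 351
—
[battery_sum: battery > 26]
sensor=R: ✗
sensor=B: ✓ → 64
sensor=D: ✓ → 68
sensor=V: ✗
sensor=C: ✗
sensor=E: ✗
sensor=Y: ✓ → 42
sensor=S: ✗
sensor=P: ✓ → 91
sensor=J: ✓ → 24
sensor=W: ✓ → 88
sensor=M: ✗
sensor=N: ✓ → 11
sensor=F: ✗
battery_sum = 64 + 68 + 42 + 91 + 24 + 88 + 11 = 388

warn_sum=351, battery_sum=388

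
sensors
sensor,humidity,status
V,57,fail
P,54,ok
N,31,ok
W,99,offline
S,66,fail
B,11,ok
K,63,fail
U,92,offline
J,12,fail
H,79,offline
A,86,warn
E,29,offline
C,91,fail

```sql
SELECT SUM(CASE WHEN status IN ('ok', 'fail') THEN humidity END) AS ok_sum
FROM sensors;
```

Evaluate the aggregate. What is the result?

sensor=V: ✓ → 57
sensor=P: ✓ → 54
sensor=N: ✓ → 31
sensor=W: ✗
sensor=S: ✓ → 66
sensor=B: ✓ → 11
sensor=K: ✓ → 63
sensor=U: ✗
sensor=J: ✓ → 12
sensor=H: ✗
sensor=A: ✗
sensor=E: ✗
sensor=C: ✓ → 91
ok_sum = 57 + 54 + 31 + 66 + 11 + 63 + 12 + 91 = 385

385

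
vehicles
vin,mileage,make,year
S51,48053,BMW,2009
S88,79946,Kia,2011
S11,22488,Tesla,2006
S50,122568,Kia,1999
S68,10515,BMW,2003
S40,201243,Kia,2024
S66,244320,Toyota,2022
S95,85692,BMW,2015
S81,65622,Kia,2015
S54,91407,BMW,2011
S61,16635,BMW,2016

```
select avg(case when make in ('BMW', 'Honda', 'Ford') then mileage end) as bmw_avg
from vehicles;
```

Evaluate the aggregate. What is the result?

vin=S51: ✓ → 48053
vin=S88: ✗
vin=S11: ✗
vin=S50: ✗
vin=S68: ✓ → 10515
vin=S40: ✗
vin=S66: ✗
vin=S95: ✓ → 85692
vin=S81: ✗
vin=S54: ✓ → 91407
vin=S61: ✓ → 16635
bmw_avg = (48053 + 10515 + 85692 + 91407 + 16635) / 5 = 50460.4

50460.4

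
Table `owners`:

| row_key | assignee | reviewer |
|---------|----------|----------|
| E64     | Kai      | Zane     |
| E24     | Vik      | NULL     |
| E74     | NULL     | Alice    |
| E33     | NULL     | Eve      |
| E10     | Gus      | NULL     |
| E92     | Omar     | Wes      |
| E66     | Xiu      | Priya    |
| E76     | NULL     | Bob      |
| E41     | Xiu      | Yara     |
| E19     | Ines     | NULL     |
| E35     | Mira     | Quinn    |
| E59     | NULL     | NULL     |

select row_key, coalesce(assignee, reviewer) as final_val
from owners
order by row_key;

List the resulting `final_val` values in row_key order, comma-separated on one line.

row_key=E10: assignee=Gus → Gus
row_key=E19: assignee=Ines → Ines
row_key=E24: assignee=Vik → Vik
row_key=E33: assignee=NULL, reviewer=Eve → Eve
row_key=E35: assignee=Mira → Mira
row_key=E41: assignee=Xiu → Xiu
row_key=E59: assignee=NULL, reviewer=NULL (all NULL) → NULL
row_key=E64: assignee=Kai → Kai
row_key=E66: assignee=Xiu → Xiu
row_key=E74: assignee=NULL, reviewer=Alice → Alice
row_key=E76: assignee=NULL, reviewer=Bob → Bob
row_key=E92: assignee=Omar → Omar

Gus, Ines, Vik, Eve, Mira, Xiu, NULL, Kai, Xiu, Alice, Bob, Omar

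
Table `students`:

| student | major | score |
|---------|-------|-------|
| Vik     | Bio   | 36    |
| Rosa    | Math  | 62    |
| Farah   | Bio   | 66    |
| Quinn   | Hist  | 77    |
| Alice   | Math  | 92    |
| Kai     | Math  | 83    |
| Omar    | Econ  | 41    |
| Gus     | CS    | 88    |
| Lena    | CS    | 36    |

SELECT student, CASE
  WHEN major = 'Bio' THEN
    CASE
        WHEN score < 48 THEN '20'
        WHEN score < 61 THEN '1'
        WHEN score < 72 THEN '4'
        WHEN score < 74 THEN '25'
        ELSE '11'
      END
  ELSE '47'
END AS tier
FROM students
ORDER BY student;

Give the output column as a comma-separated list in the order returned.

student=Alice: major='Math' → outer ELSE → 47
student=Farah: major='Bio' → inner[score < 72] → 4
student=Gus: major='CS' → outer ELSE → 47
student=Kai: major='Math' → outer ELSE → 47
student=Lena: major='CS' → outer ELSE → 47
student=Omar: major='Econ' → outer ELSE → 47
student=Quinn: major='Hist' → outer ELSE → 47
student=Rosa: major='Math' → outer ELSE → 47
student=Vik: major='Bio' → inner[score < 48] → 20

47, 4, 47, 47, 47, 47, 47, 47, 20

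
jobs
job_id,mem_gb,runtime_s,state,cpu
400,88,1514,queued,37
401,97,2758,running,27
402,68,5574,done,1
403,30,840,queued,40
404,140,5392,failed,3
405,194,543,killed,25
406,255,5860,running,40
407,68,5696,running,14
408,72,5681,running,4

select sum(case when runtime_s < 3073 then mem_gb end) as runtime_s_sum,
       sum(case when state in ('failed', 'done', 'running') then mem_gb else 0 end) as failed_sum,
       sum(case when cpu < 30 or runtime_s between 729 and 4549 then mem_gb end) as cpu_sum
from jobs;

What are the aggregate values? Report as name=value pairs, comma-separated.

[runtime_s_sum: runtime_s < 3073]
job_id=400: ✓ → 88
job_id=401: ✓ → 97
job_id=402: ✗
job_id=403: ✓ → 30
job_id=404: ✗
job_id=405: ✓ → 194
job_id=406: ✗
job_id=407: ✗
job_id=408: ✗
runtime_s_sum = 88 + 97 + 30 + 194 = 409
—
[failed_sum: state in ('failed', 'done', 'running')]
job_id=400: ✗
job_id=401: ✓ → 97
job_id=402: ✓ → 68
job_id=403: ✗
job_id=404: ✓ → 140
job_id=405: ✗
job_id=406: ✓ → 255
job_id=407: ✓ → 68
job_id=408: ✓ → 72
failed_sum = 97 + 68 + 140 + 255 + 68 + 72 = 700
—
[cpu_sum: cpu < 30 or runtime_s between 729 and 4549]
job_id=400: ✓ → 88
job_id=401: ✓ → 97
job_id=402: ✓ → 68
job_id=403: ✓ → 30
job_id=404: ✓ → 140
job_id=405: ✓ → 194
job_id=406: ✗
job_id=407: ✓ → 68
job_id=408: ✓ → 72
cpu_sum = 88 + 97 + 68 + 30 + 140 + 194 + 68 + 72 = 757

runtime_s_sum=409, failed_sum=700, cpu_sum=757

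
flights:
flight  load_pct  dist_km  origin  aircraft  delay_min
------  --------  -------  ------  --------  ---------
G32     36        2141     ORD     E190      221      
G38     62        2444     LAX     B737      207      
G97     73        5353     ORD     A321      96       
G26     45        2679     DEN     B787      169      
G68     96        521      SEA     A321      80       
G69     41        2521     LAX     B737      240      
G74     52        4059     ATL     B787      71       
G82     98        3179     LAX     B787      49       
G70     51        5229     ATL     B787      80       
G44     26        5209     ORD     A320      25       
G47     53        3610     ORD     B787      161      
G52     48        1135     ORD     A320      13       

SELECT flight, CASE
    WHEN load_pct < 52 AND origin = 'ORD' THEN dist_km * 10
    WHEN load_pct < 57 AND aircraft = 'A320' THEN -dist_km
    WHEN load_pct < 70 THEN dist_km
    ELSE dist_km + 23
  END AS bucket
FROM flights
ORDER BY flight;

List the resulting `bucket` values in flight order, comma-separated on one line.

2679, 21410, 2444, 52090, 3610, 11350, 544, 2521, 5229, 4059, 3202, 5376

flight=G26: load_pct < 70 → 2679
flight=G32: load_pct < 52 AND origin = 'ORD' → 21410
flight=G38: load_pct < 70 → 2444
flight=G44: load_pct < 52 AND origin = 'ORD' → 52090
flight=G47: load_pct < 70 → 3610
flight=G52: load_pct < 52 AND origin = 'ORD' → 11350
flight=G68: ELSE → 544
flight=G69: load_pct < 70 → 2521
flight=G70: load_pct < 70 → 5229
flight=G74: load_pct < 70 → 4059
flight=G82: ELSE → 3202
flight=G97: ELSE → 5376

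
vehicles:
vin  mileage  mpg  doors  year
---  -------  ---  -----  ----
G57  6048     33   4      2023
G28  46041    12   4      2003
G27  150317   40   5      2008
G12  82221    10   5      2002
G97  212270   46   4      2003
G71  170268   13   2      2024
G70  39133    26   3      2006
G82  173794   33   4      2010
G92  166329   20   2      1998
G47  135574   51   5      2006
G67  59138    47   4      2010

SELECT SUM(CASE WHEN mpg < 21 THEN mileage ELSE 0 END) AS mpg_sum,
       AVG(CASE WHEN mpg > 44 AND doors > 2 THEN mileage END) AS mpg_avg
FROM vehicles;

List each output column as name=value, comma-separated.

mpg_sum=464859, mpg_avg=135660.6666666667

[mpg_sum: mpg < 21]
vin=G57: ✗
vin=G28: ✓ → 46041
vin=G27: ✗
vin=G12: ✓ → 82221
vin=G97: ✗
vin=G71: ✓ → 170268
vin=G70: ✗
vin=G82: ✗
vin=G92: ✓ → 166329
vin=G47: ✗
vin=G67: ✗
mpg_sum = 46041 + 82221 + 170268 + 166329 = 464859
—
[mpg_avg: mpg > 44 AND doors > 2]
vin=G57: ✗
vin=G28: ✗
vin=G27: ✗
vin=G12: ✗
vin=G97: ✓ → 212270
vin=G71: ✗
vin=G70: ✗
vin=G82: ✗
vin=G92: ✗
vin=G47: ✓ → 135574
vin=G67: ✓ → 59138
mpg_avg = (212270 + 135574 + 59138) / 3 = 135660.6666666667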